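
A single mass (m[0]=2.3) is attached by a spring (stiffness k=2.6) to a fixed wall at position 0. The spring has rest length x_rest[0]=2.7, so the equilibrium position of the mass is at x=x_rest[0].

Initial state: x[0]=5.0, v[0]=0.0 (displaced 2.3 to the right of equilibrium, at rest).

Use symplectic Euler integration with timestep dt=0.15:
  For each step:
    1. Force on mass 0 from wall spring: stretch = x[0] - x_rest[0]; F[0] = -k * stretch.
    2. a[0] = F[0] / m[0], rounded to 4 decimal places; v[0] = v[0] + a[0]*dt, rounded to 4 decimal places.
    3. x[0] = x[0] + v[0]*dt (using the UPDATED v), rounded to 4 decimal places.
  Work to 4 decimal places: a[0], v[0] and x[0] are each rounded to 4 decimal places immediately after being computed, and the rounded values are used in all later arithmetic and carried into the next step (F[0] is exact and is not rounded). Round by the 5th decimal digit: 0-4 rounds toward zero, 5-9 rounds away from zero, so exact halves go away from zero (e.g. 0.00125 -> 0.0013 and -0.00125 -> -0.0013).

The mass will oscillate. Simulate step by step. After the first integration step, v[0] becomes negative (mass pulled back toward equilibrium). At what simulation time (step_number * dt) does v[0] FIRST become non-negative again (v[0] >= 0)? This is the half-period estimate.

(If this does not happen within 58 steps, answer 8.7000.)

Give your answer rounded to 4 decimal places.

Step 0: x=[5.0000] v=[0.0000]
Step 1: x=[4.9415] v=[-0.3900]
Step 2: x=[4.8260] v=[-0.7701]
Step 3: x=[4.6564] v=[-1.1306]
Step 4: x=[4.4371] v=[-1.4623]
Step 5: x=[4.1736] v=[-1.7569]
Step 6: x=[3.8726] v=[-2.0068]
Step 7: x=[3.5418] v=[-2.2056]
Step 8: x=[3.1896] v=[-2.3483]
Step 9: x=[2.8249] v=[-2.4313]
Step 10: x=[2.4570] v=[-2.4525]
Step 11: x=[2.0953] v=[-2.4113]
Step 12: x=[1.7490] v=[-2.3088]
Step 13: x=[1.4269] v=[-2.1476]
Step 14: x=[1.1371] v=[-1.9317]
Step 15: x=[0.8871] v=[-1.6667]
Step 16: x=[0.6832] v=[-1.3593]
Step 17: x=[0.5306] v=[-1.0173]
Step 18: x=[0.4332] v=[-0.6494]
Step 19: x=[0.3935] v=[-0.2650]
Step 20: x=[0.4124] v=[0.1261]
First v>=0 after going negative at step 20, time=3.0000

Answer: 3.0000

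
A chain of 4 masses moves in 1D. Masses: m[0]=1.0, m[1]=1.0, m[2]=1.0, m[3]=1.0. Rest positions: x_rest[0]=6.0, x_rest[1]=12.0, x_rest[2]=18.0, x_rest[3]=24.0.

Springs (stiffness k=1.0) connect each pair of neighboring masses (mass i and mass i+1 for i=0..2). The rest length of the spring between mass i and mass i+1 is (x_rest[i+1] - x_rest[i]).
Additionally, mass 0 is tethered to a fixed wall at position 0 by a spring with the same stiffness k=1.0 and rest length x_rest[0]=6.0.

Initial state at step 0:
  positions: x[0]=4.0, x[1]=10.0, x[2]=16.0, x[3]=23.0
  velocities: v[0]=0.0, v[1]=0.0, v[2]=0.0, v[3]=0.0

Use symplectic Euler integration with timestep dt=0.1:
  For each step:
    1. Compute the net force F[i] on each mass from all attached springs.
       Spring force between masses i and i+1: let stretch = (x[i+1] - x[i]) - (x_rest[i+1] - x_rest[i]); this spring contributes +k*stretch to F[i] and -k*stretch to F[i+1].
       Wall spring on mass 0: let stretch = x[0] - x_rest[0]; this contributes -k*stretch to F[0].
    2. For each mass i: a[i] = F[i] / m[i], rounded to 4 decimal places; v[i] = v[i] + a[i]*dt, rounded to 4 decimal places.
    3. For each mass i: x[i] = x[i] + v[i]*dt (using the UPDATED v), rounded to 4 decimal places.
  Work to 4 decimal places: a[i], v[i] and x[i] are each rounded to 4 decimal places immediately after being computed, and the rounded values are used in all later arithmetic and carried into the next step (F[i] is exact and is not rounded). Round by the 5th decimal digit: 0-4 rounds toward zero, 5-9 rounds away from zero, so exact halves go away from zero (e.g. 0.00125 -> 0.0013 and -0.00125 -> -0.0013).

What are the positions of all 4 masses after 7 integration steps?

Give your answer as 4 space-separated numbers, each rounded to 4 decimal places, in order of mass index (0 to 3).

Step 0: x=[4.0000 10.0000 16.0000 23.0000] v=[0.0000 0.0000 0.0000 0.0000]
Step 1: x=[4.0200 10.0000 16.0100 22.9900] v=[0.2000 0.0000 0.1000 -0.1000]
Step 2: x=[4.0596 10.0003 16.0297 22.9702] v=[0.3960 0.0030 0.1970 -0.1980]
Step 3: x=[4.1180 10.0015 16.0585 22.9410] v=[0.5841 0.0119 0.2881 -0.2921]
Step 4: x=[4.1941 10.0044 16.0956 22.9030] v=[0.7607 0.0293 0.3707 -0.3804]
Step 5: x=[4.2863 10.0101 16.1398 22.8569] v=[0.9223 0.0574 0.4423 -0.4611]
Step 6: x=[4.3929 10.0199 16.1899 22.8036] v=[1.0661 0.0980 0.5010 -0.5328]
Step 7: x=[4.5119 10.0351 16.2444 22.7442] v=[1.1895 0.1523 0.5454 -0.5942]

Answer: 4.5119 10.0351 16.2444 22.7442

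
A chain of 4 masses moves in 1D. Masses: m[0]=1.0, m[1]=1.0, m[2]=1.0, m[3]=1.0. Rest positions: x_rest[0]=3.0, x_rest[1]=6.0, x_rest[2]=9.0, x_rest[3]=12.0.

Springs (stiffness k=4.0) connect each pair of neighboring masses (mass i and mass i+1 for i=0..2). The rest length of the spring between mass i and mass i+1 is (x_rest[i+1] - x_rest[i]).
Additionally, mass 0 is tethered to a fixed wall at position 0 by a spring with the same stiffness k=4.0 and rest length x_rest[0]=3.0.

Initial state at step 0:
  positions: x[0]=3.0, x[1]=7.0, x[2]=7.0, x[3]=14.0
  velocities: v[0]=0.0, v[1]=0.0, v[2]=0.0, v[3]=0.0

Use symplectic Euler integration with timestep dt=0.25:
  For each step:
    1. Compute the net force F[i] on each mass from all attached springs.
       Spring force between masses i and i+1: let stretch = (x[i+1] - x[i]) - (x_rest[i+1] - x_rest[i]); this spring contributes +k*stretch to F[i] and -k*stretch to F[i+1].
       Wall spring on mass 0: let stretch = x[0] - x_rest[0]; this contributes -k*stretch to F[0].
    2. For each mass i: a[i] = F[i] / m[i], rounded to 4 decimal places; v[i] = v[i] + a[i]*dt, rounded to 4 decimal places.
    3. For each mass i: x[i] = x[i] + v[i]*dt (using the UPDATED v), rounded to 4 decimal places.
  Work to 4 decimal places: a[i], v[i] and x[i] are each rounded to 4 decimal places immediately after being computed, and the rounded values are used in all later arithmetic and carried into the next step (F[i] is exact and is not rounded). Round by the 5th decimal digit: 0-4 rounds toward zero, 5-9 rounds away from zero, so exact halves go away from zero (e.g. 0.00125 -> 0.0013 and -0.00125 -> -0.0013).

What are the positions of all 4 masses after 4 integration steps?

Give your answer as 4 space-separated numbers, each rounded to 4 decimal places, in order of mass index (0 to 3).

Answer: 2.4844 6.2930 10.7227 11.1094

Derivation:
Step 0: x=[3.0000 7.0000 7.0000 14.0000] v=[0.0000 0.0000 0.0000 0.0000]
Step 1: x=[3.2500 6.0000 8.7500 13.0000] v=[1.0000 -4.0000 7.0000 -4.0000]
Step 2: x=[3.3750 5.0000 10.8750 11.6875] v=[0.5000 -4.0000 8.5000 -5.2500]
Step 3: x=[3.0625 5.0625 11.7344 10.9219] v=[-1.2500 0.2500 3.4375 -3.0625]
Step 4: x=[2.4844 6.2930 10.7227 11.1094] v=[-2.3125 4.9219 -4.0469 0.7500]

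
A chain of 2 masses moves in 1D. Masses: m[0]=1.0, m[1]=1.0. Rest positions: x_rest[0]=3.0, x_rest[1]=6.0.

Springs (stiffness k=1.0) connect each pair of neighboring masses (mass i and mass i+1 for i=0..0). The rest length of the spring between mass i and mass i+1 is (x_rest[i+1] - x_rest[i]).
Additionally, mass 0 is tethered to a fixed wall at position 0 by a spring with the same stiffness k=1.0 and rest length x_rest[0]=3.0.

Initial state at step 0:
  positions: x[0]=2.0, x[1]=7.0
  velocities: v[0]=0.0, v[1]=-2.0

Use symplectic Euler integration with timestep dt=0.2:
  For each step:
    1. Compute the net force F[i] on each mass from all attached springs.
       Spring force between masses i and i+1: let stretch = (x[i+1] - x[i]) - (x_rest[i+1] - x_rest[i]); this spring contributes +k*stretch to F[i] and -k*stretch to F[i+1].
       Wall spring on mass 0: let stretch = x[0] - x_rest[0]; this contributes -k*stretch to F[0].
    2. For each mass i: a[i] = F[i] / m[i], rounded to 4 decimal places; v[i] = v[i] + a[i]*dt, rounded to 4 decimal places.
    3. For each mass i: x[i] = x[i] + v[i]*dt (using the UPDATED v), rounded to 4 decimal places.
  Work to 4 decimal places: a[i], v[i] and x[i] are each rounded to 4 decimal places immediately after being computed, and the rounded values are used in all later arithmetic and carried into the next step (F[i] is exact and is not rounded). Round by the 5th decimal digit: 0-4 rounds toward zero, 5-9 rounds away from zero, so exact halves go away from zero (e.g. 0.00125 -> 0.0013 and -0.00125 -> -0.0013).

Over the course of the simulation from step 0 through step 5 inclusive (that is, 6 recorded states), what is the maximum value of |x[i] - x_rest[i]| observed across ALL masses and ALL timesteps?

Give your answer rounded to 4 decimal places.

Step 0: x=[2.0000 7.0000] v=[0.0000 -2.0000]
Step 1: x=[2.1200 6.5200] v=[0.6000 -2.4000]
Step 2: x=[2.3312 5.9840] v=[1.0560 -2.6800]
Step 3: x=[2.5953 5.4219] v=[1.3203 -2.8106]
Step 4: x=[2.8686 4.8667] v=[1.3666 -2.7759]
Step 5: x=[3.1071 4.3516] v=[1.1925 -2.5755]
Max displacement = 1.6484

Answer: 1.6484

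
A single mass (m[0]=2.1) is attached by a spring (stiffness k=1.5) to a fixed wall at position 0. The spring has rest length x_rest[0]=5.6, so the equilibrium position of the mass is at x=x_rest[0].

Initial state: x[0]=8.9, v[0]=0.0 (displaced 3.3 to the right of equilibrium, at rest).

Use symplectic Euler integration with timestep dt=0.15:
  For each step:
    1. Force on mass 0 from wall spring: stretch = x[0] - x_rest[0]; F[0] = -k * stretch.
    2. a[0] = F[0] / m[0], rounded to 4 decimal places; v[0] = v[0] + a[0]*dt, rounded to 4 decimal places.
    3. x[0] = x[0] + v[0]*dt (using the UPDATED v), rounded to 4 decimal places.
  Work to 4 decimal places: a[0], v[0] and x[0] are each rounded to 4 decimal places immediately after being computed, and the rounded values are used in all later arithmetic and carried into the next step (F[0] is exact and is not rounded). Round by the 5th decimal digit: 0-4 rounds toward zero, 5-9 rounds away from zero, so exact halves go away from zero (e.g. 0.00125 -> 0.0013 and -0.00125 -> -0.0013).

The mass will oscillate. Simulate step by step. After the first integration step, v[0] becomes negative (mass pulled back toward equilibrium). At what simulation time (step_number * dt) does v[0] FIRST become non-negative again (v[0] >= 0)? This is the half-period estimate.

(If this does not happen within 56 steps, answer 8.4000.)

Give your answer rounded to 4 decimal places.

Answer: 3.7500

Derivation:
Step 0: x=[8.9000] v=[0.0000]
Step 1: x=[8.8470] v=[-0.3536]
Step 2: x=[8.7418] v=[-0.7015]
Step 3: x=[8.5861] v=[-1.0381]
Step 4: x=[8.3824] v=[-1.3580]
Step 5: x=[8.1340] v=[-1.6561]
Step 6: x=[7.8449] v=[-1.9276]
Step 7: x=[7.5197] v=[-2.1681]
Step 8: x=[7.1636] v=[-2.3738]
Step 9: x=[6.7824] v=[-2.5413]
Step 10: x=[6.3822] v=[-2.6680]
Step 11: x=[5.9694] v=[-2.7518]
Step 12: x=[5.5507] v=[-2.7914]
Step 13: x=[5.1328] v=[-2.7861]
Step 14: x=[4.7224] v=[-2.7360]
Step 15: x=[4.3261] v=[-2.6420]
Step 16: x=[3.9503] v=[-2.5055]
Step 17: x=[3.6010] v=[-2.3287]
Step 18: x=[3.2838] v=[-2.1145]
Step 19: x=[3.0039] v=[-1.8663]
Step 20: x=[2.7657] v=[-1.5881]
Step 21: x=[2.5730] v=[-1.2844]
Step 22: x=[2.4290] v=[-0.9601]
Step 23: x=[2.3359] v=[-0.6204]
Step 24: x=[2.2953] v=[-0.2707]
Step 25: x=[2.3078] v=[0.0834]
First v>=0 after going negative at step 25, time=3.7500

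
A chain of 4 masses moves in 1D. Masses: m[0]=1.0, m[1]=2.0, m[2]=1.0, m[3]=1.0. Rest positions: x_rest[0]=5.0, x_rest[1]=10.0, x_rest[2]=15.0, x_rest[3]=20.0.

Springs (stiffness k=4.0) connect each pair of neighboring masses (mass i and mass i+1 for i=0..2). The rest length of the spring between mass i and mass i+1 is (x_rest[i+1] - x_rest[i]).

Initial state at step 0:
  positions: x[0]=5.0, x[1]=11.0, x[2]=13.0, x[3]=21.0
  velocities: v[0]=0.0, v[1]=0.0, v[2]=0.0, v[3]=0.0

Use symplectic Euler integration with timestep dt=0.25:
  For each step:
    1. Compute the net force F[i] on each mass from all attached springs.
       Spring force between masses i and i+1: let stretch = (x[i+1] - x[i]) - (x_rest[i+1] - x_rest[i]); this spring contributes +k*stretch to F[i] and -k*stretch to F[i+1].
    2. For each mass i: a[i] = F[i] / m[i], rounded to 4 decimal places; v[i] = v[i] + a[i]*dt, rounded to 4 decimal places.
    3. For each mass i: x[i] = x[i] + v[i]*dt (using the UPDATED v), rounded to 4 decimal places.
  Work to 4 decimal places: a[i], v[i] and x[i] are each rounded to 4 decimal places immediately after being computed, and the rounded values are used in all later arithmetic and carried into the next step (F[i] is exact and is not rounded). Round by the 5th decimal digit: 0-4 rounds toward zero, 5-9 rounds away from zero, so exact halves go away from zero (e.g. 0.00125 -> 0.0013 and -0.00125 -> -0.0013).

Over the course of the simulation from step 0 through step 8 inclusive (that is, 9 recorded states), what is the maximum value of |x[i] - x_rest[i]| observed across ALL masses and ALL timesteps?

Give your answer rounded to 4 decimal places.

Answer: 2.4453

Derivation:
Step 0: x=[5.0000 11.0000 13.0000 21.0000] v=[0.0000 0.0000 0.0000 0.0000]
Step 1: x=[5.2500 10.5000 14.5000 20.2500] v=[1.0000 -2.0000 6.0000 -3.0000]
Step 2: x=[5.5625 9.8438 16.4375 19.3125] v=[1.2500 -2.6250 7.7500 -3.7500]
Step 3: x=[5.6953 9.4766 17.4453 18.9063] v=[0.5313 -1.4688 4.0313 -1.6250]
Step 4: x=[5.5235 9.6328 16.8262 19.3848] v=[-0.6874 0.6249 -2.4764 1.9140]
Step 5: x=[5.1290 10.1746 15.0484 20.4737] v=[-1.5781 2.1670 -7.1112 4.3554]
Step 6: x=[4.7459 10.6949 13.4085 21.4562] v=[-1.5325 2.0811 -6.5597 3.9301]
Step 7: x=[4.6000 10.8108 13.1021 21.6768] v=[-0.5835 0.4634 -1.2256 0.8824]
Step 8: x=[4.7568 10.4367 14.3666 21.0037] v=[0.6273 -1.4964 5.0578 -2.6923]
Max displacement = 2.4453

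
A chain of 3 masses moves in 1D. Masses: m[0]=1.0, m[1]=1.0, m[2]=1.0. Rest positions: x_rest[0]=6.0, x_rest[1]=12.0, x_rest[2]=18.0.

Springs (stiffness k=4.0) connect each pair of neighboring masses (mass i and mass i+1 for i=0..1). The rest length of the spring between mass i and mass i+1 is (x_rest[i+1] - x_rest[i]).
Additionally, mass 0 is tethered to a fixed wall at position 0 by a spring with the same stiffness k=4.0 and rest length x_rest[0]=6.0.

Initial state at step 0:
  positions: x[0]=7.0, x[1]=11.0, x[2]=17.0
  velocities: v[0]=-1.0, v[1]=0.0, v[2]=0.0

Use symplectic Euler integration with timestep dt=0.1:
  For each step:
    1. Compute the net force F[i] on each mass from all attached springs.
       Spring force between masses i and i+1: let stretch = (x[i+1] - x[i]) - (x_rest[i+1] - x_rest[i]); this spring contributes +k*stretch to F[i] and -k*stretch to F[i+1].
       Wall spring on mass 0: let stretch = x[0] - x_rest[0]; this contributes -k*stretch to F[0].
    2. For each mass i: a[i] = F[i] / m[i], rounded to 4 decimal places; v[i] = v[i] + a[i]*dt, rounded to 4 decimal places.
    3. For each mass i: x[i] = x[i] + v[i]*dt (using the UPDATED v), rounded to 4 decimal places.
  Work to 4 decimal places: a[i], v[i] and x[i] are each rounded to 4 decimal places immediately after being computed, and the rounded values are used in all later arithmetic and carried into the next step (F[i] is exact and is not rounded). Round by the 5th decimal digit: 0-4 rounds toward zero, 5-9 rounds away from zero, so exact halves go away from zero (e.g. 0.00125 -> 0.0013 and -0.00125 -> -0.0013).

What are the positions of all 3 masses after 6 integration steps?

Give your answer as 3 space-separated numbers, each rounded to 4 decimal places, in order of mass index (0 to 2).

Answer: 4.8984 11.9088 17.1715

Derivation:
Step 0: x=[7.0000 11.0000 17.0000] v=[-1.0000 0.0000 0.0000]
Step 1: x=[6.7800 11.0800 17.0000] v=[-2.2000 0.8000 0.0000]
Step 2: x=[6.4608 11.2248 17.0032] v=[-3.1920 1.4480 0.0320]
Step 3: x=[6.0737 11.4102 17.0153] v=[-3.8707 1.8538 0.1206]
Step 4: x=[5.6571 11.6063 17.0432] v=[-4.1656 1.9612 0.2786]
Step 5: x=[5.2522 11.7819 17.0936] v=[-4.0488 1.7563 0.5038]
Step 6: x=[4.8984 11.9088 17.1715] v=[-3.5378 1.2691 0.7791]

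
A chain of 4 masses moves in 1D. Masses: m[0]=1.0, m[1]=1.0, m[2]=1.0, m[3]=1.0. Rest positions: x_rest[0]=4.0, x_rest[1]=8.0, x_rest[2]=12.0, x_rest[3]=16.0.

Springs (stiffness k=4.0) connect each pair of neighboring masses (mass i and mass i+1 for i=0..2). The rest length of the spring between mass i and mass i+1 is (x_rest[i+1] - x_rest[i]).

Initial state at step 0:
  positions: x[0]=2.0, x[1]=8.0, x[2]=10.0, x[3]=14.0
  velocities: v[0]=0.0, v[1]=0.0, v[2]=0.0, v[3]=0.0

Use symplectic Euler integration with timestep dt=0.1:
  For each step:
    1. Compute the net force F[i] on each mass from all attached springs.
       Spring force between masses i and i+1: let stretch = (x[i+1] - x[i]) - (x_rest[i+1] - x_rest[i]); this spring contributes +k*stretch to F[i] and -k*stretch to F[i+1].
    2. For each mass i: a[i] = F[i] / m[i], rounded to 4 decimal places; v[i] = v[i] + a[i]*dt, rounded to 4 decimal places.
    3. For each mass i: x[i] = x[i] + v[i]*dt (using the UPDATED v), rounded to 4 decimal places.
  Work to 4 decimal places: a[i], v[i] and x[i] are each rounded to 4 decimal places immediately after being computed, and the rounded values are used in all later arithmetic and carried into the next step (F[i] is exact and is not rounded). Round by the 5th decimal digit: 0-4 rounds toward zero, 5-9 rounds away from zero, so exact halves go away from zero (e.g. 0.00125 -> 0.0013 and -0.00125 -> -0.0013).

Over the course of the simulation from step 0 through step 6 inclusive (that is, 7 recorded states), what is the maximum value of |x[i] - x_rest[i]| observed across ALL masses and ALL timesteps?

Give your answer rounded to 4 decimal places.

Step 0: x=[2.0000 8.0000 10.0000 14.0000] v=[0.0000 0.0000 0.0000 0.0000]
Step 1: x=[2.0800 7.8400 10.0800 14.0000] v=[0.8000 -1.6000 0.8000 0.0000]
Step 2: x=[2.2304 7.5392 10.2272 14.0032] v=[1.5040 -3.0080 1.4720 0.0320]
Step 3: x=[2.4332 7.1336 10.4179 14.0154] v=[2.0275 -4.0563 1.9072 0.1216]
Step 4: x=[2.6640 6.6713 10.6212 14.0437] v=[2.3077 -4.6227 2.0325 0.2826]
Step 5: x=[2.8951 6.2067 10.8034 14.0951] v=[2.3106 -4.6457 1.8215 0.5136]
Step 6: x=[3.0986 5.7935 10.9334 14.1748] v=[2.0352 -4.1317 1.2995 0.7969]
Max displacement = 2.2065

Answer: 2.2065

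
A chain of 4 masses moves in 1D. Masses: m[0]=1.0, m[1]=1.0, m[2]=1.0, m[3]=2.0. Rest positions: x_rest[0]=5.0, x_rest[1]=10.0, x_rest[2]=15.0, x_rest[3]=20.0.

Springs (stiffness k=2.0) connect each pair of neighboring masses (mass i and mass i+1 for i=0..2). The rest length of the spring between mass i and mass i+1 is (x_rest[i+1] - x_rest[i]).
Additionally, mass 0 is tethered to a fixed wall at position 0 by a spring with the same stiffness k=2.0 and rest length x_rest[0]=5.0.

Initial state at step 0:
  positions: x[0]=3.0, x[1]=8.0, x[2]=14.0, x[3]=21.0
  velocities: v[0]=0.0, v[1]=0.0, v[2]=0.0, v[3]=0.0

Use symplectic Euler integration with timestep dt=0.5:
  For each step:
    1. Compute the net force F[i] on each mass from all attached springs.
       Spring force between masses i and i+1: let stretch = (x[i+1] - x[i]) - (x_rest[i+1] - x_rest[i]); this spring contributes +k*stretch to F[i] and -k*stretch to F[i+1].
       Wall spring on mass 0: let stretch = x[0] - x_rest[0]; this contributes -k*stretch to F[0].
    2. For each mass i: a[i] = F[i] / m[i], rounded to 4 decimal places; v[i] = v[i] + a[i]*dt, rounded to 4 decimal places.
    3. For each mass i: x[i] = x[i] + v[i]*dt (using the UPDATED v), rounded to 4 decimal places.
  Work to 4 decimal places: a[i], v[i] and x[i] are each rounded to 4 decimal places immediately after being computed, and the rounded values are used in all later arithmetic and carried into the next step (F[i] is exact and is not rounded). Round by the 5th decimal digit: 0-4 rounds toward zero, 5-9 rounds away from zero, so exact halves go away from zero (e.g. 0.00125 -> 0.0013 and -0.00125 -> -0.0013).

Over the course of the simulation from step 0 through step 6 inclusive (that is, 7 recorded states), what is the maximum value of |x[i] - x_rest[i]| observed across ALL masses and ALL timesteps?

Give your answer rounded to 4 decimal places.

Step 0: x=[3.0000 8.0000 14.0000 21.0000] v=[0.0000 0.0000 0.0000 0.0000]
Step 1: x=[4.0000 8.5000 14.5000 20.5000] v=[2.0000 1.0000 1.0000 -1.0000]
Step 2: x=[5.2500 9.7500 15.0000 19.7500] v=[2.5000 2.5000 1.0000 -1.5000]
Step 3: x=[6.1250 11.3750 15.2500 19.0625] v=[1.7500 3.2500 0.5000 -1.3750]
Step 4: x=[6.5625 12.3125 15.4688 18.6719] v=[0.8750 1.8750 0.4375 -0.7813]
Step 5: x=[6.5938 11.9532 15.7110 18.7305] v=[0.0625 -0.7187 0.4843 0.1172]
Step 6: x=[6.0079 10.7931 15.5840 19.2843] v=[-1.1719 -2.3203 -0.2540 1.1075]
Max displacement = 2.3125

Answer: 2.3125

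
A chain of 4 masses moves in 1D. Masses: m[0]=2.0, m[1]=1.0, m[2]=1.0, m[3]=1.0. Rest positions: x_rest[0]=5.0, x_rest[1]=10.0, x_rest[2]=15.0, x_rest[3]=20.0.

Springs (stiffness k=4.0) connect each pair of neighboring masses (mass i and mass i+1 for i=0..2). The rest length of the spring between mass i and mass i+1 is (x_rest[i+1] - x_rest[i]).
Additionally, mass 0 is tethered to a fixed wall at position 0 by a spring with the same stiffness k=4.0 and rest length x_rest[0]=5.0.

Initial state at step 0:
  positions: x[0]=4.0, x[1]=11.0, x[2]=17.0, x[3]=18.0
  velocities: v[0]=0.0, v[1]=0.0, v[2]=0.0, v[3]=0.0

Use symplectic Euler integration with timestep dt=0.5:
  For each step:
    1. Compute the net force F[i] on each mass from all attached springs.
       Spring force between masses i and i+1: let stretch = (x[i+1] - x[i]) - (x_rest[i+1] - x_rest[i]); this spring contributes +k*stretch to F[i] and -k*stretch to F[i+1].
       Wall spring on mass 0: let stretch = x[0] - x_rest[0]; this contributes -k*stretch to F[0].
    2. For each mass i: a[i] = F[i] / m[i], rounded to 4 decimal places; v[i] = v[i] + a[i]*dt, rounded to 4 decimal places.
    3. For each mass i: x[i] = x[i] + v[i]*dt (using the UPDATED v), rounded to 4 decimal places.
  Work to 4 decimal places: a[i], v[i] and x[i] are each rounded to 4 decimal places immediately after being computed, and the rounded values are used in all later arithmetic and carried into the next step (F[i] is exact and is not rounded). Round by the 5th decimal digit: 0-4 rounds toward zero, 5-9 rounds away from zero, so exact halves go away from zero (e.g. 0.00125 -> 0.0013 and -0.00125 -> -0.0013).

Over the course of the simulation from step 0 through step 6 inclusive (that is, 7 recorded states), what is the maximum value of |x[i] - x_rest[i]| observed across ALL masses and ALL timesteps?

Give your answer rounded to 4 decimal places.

Step 0: x=[4.0000 11.0000 17.0000 18.0000] v=[0.0000 0.0000 0.0000 0.0000]
Step 1: x=[5.5000 10.0000 12.0000 22.0000] v=[3.0000 -2.0000 -10.0000 8.0000]
Step 2: x=[6.5000 6.5000 15.0000 21.0000] v=[2.0000 -7.0000 6.0000 -2.0000]
Step 3: x=[4.2500 11.5000 15.5000 19.0000] v=[-4.5000 10.0000 1.0000 -4.0000]
Step 4: x=[3.5000 13.2500 15.5000 18.5000] v=[-1.5000 3.5000 0.0000 -1.0000]
Step 5: x=[5.8750 7.5000 16.2500 20.0000] v=[4.7500 -11.5000 1.5000 3.0000]
Step 6: x=[6.1250 8.8750 12.0000 22.7500] v=[0.5000 2.7500 -8.5000 5.5000]
Max displacement = 3.5000

Answer: 3.5000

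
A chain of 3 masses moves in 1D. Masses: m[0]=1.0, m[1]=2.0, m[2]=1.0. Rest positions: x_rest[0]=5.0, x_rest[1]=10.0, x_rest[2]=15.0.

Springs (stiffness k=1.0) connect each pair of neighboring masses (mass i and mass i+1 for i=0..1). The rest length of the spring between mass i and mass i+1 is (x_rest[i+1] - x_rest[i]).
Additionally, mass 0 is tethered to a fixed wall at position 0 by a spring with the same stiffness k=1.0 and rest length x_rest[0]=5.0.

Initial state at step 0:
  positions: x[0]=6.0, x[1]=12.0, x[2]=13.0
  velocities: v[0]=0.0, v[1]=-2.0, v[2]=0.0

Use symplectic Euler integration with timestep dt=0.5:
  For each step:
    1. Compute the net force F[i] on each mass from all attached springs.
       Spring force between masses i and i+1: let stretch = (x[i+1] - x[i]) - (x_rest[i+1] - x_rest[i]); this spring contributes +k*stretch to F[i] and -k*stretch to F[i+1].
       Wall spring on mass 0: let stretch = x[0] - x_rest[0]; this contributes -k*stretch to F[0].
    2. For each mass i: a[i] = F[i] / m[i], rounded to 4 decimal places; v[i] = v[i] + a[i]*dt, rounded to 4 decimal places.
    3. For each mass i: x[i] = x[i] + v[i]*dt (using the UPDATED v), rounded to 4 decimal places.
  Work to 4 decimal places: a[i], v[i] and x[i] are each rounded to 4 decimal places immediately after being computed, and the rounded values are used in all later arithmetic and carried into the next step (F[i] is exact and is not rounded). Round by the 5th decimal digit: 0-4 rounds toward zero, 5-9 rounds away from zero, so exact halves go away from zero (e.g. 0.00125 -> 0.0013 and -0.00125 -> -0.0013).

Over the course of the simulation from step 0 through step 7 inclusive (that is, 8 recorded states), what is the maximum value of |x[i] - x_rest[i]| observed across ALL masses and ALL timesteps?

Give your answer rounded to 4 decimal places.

Step 0: x=[6.0000 12.0000 13.0000] v=[0.0000 -2.0000 0.0000]
Step 1: x=[6.0000 10.3750 14.0000] v=[0.0000 -3.2500 2.0000]
Step 2: x=[5.5938 8.6563 15.3438] v=[-0.8125 -3.4375 2.6875]
Step 3: x=[4.5547 7.3907 16.2657] v=[-2.0782 -2.5313 1.8438]
Step 4: x=[3.0859 6.8799 16.2189] v=[-2.9376 -1.0216 -0.0937]
Step 5: x=[1.7941 7.0623 15.0873] v=[-2.5836 0.3647 -2.2632]
Step 6: x=[1.3708 7.5893 13.1995] v=[-0.8466 1.0539 -3.7757]
Step 7: x=[2.1595 8.0402 11.1591] v=[1.5773 0.9018 -4.0808]
Max displacement = 3.8409

Answer: 3.8409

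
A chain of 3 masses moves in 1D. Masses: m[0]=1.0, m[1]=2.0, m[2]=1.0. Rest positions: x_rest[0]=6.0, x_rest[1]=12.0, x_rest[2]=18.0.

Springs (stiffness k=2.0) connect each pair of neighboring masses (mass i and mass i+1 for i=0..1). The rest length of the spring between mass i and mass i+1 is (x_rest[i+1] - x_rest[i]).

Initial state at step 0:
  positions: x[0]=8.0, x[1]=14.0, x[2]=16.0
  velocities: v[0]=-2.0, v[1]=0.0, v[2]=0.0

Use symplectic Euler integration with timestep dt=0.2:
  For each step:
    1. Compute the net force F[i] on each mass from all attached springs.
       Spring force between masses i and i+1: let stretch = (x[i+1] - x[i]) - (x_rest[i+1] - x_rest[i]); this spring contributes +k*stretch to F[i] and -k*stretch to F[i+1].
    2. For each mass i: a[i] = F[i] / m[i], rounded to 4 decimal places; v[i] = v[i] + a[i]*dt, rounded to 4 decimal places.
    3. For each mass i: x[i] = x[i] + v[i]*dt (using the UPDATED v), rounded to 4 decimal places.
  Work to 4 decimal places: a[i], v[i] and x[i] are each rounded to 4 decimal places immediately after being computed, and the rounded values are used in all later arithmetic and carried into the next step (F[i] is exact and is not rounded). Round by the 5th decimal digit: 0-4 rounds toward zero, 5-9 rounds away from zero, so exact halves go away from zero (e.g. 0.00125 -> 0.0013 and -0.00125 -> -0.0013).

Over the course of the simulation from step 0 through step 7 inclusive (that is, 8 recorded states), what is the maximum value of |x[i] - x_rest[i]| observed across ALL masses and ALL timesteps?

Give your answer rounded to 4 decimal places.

Answer: 2.9548

Derivation:
Step 0: x=[8.0000 14.0000 16.0000] v=[-2.0000 0.0000 0.0000]
Step 1: x=[7.6000 13.8400 16.3200] v=[-2.0000 -0.8000 1.6000]
Step 2: x=[7.2192 13.5296 16.9216] v=[-1.9040 -1.5520 3.0080]
Step 3: x=[6.8632 13.1025 17.7318] v=[-1.7798 -2.1357 4.0512]
Step 4: x=[6.5264 12.6110 18.6517] v=[-1.6841 -2.4577 4.5995]
Step 5: x=[6.1963 12.1177 19.5683] v=[-1.6503 -2.4665 4.5832]
Step 6: x=[5.8600 11.6856 20.3689] v=[-1.6817 -2.1607 4.0030]
Step 7: x=[5.5097 11.3678 20.9548] v=[-1.7515 -1.5892 2.9297]
Max displacement = 2.9548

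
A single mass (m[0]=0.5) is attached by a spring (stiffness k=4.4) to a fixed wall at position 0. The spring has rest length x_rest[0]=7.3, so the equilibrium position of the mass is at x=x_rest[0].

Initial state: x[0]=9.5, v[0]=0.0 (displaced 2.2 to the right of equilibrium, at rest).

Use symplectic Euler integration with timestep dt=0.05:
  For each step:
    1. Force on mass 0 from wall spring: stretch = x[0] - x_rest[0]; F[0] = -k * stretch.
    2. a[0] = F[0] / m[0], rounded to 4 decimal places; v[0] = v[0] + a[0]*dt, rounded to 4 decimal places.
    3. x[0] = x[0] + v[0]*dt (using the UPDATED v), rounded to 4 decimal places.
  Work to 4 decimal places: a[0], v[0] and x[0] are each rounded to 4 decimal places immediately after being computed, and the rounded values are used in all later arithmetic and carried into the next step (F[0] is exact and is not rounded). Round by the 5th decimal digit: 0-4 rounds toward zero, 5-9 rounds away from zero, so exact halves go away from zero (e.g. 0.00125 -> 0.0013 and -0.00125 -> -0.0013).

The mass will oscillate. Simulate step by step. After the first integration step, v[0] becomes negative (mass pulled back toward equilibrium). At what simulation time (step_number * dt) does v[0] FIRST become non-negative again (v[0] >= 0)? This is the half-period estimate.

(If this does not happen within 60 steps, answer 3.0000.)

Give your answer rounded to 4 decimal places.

Step 0: x=[9.5000] v=[0.0000]
Step 1: x=[9.4516] v=[-0.9680]
Step 2: x=[9.3559] v=[-1.9147]
Step 3: x=[9.2149] v=[-2.8193]
Step 4: x=[9.0318] v=[-3.6619]
Step 5: x=[8.8106] v=[-4.4239]
Step 6: x=[8.5562] v=[-5.0886]
Step 7: x=[8.2741] v=[-5.6413]
Step 8: x=[7.9706] v=[-6.0699]
Step 9: x=[7.6524] v=[-6.3650]
Step 10: x=[7.3264] v=[-6.5201]
Step 11: x=[6.9998] v=[-6.5317]
Step 12: x=[6.6798] v=[-6.3996]
Step 13: x=[6.3735] v=[-6.1267]
Step 14: x=[6.0876] v=[-5.7190]
Step 15: x=[5.8283] v=[-5.1855]
Step 16: x=[5.6014] v=[-4.5380]
Step 17: x=[5.4119] v=[-3.7906]
Step 18: x=[5.2639] v=[-2.9598]
Step 19: x=[5.1607] v=[-2.0639]
Step 20: x=[5.1046] v=[-1.1226]
Step 21: x=[5.0968] v=[-0.1566]
Step 22: x=[5.1374] v=[0.8128]
First v>=0 after going negative at step 22, time=1.1000

Answer: 1.1000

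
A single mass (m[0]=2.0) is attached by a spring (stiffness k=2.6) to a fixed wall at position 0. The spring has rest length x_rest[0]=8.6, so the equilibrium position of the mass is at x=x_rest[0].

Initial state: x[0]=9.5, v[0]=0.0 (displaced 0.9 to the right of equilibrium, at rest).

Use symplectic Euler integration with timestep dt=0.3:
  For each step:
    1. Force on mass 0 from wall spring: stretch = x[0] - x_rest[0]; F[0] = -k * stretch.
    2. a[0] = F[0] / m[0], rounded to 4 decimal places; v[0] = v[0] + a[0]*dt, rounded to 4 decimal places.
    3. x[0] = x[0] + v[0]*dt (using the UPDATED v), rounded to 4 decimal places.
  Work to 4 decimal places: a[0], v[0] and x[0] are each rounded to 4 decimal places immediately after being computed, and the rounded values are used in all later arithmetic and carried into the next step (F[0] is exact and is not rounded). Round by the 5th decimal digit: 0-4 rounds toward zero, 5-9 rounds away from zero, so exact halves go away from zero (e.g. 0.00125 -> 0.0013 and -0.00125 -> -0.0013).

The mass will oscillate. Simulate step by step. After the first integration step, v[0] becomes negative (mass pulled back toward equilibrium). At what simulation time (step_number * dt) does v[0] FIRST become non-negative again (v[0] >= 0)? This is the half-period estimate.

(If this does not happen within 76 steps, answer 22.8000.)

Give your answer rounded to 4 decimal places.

Answer: 3.0000

Derivation:
Step 0: x=[9.5000] v=[0.0000]
Step 1: x=[9.3947] v=[-0.3510]
Step 2: x=[9.1964] v=[-0.6609]
Step 3: x=[8.9284] v=[-0.8935]
Step 4: x=[8.6219] v=[-1.0216]
Step 5: x=[8.3128] v=[-1.0302]
Step 6: x=[8.0373] v=[-0.9182]
Step 7: x=[7.8277] v=[-0.6988]
Step 8: x=[7.7084] v=[-0.3976]
Step 9: x=[7.6934] v=[-0.0499]
Step 10: x=[7.7845] v=[0.3037]
First v>=0 after going negative at step 10, time=3.0000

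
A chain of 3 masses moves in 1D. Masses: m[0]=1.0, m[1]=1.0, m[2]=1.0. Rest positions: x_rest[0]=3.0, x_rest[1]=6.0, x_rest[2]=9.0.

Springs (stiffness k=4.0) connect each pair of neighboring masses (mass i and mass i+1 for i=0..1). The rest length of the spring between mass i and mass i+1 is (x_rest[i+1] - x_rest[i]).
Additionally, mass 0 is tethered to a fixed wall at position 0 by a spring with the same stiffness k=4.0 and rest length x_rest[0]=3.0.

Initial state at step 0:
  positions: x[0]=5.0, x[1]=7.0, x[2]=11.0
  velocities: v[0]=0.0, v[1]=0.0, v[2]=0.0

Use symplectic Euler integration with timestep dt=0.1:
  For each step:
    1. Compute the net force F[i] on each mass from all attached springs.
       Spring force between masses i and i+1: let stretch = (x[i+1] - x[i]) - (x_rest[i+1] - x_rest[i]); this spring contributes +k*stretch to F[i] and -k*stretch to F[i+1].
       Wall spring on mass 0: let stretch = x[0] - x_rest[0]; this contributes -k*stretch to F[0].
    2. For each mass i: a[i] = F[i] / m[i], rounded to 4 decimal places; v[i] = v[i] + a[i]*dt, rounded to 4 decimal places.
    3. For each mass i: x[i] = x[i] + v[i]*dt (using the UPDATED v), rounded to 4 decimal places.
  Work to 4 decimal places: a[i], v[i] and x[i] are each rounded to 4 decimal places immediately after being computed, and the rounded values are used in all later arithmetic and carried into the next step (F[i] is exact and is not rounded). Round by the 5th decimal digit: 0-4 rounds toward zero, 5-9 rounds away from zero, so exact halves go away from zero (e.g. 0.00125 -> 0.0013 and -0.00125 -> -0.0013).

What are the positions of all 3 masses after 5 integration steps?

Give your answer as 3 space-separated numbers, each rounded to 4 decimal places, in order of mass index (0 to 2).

Step 0: x=[5.0000 7.0000 11.0000] v=[0.0000 0.0000 0.0000]
Step 1: x=[4.8800 7.0800 10.9600] v=[-1.2000 0.8000 -0.4000]
Step 2: x=[4.6528 7.2272 10.8848] v=[-2.2720 1.4720 -0.7520]
Step 3: x=[4.3425 7.4177 10.7833] v=[-3.1034 1.9053 -1.0150]
Step 4: x=[3.9815 7.6199 10.6672] v=[-3.6103 2.0215 -1.1612]
Step 5: x=[3.6068 7.7984 10.5492] v=[-3.7475 1.7851 -1.1801]

Answer: 3.6068 7.7984 10.5492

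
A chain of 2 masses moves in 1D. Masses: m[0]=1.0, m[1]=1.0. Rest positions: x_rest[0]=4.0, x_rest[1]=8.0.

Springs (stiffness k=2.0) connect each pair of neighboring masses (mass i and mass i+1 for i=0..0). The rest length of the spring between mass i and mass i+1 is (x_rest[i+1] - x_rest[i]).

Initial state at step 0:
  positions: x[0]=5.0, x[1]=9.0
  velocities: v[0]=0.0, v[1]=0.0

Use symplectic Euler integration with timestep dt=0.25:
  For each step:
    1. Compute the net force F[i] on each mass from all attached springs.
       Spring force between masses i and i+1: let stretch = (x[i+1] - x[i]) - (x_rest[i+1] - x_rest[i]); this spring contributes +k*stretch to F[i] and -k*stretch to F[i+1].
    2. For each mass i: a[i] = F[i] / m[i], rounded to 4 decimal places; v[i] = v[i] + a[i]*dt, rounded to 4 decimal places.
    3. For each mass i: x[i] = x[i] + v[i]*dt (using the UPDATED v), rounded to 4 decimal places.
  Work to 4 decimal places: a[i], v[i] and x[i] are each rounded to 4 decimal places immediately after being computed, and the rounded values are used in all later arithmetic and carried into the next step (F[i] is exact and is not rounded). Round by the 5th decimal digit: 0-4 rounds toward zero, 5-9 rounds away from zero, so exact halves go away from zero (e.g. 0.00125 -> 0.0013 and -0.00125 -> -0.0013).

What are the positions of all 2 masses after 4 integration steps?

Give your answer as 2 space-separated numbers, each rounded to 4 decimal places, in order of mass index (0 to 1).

Answer: 5.0000 9.0000

Derivation:
Step 0: x=[5.0000 9.0000] v=[0.0000 0.0000]
Step 1: x=[5.0000 9.0000] v=[0.0000 0.0000]
Step 2: x=[5.0000 9.0000] v=[0.0000 0.0000]
Step 3: x=[5.0000 9.0000] v=[0.0000 0.0000]
Step 4: x=[5.0000 9.0000] v=[0.0000 0.0000]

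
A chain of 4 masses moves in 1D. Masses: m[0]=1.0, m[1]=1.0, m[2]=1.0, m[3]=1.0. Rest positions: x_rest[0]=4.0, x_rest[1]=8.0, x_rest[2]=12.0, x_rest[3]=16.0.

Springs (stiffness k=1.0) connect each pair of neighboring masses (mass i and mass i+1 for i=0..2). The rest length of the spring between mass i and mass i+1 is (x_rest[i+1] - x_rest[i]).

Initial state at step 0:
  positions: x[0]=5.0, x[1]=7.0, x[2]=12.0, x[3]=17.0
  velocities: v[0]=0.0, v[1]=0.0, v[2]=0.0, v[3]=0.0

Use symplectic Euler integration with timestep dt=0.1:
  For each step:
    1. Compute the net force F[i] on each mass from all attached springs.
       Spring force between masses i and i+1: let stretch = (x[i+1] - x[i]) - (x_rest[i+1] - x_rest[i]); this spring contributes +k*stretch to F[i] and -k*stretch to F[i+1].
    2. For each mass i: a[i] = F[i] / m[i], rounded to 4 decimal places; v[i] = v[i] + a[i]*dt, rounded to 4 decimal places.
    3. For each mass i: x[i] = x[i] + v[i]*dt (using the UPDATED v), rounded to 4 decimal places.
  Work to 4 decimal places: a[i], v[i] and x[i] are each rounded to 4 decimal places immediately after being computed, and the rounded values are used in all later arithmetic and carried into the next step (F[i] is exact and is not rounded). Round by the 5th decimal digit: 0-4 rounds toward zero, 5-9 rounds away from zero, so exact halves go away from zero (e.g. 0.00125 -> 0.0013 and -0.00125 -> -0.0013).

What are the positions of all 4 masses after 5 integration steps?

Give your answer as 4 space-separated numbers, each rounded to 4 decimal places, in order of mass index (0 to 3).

Answer: 4.7171 7.4226 12.0067 16.8535

Derivation:
Step 0: x=[5.0000 7.0000 12.0000 17.0000] v=[0.0000 0.0000 0.0000 0.0000]
Step 1: x=[4.9800 7.0300 12.0000 16.9900] v=[-0.2000 0.3000 0.0000 -0.1000]
Step 2: x=[4.9405 7.0892 12.0002 16.9701] v=[-0.3950 0.5920 0.0020 -0.1990]
Step 3: x=[4.8825 7.1760 12.0010 16.9405] v=[-0.5801 0.8682 0.0079 -0.2960]
Step 4: x=[4.8074 7.2881 12.0029 16.9015] v=[-0.7508 1.1214 0.0194 -0.3900]
Step 5: x=[4.7171 7.4226 12.0067 16.8535] v=[-0.9027 1.3448 0.0378 -0.4799]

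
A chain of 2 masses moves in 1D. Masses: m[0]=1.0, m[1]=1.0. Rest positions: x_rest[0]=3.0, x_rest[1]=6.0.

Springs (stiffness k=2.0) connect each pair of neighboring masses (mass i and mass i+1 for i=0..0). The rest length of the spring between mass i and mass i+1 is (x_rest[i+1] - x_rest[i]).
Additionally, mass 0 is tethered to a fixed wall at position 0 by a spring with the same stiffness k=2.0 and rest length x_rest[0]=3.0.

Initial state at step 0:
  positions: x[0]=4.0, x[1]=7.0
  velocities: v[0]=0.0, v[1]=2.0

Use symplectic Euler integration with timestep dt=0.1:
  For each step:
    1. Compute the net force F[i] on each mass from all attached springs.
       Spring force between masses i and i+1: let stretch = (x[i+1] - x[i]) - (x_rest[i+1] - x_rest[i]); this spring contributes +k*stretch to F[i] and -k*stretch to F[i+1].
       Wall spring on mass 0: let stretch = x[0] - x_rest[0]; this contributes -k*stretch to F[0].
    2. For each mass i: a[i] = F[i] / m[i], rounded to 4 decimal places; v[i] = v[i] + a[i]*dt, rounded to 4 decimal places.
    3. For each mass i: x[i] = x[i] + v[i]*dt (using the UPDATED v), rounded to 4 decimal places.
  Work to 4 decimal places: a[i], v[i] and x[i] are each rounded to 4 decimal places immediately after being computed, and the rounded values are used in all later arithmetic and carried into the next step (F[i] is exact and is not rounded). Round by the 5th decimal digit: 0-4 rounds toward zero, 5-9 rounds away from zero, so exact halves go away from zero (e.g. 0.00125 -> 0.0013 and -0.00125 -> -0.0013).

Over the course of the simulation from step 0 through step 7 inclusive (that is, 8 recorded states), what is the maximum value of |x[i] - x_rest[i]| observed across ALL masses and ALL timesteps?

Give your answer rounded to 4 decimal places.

Step 0: x=[4.0000 7.0000] v=[0.0000 2.0000]
Step 1: x=[3.9800 7.2000] v=[-0.2000 2.0000]
Step 2: x=[3.9448 7.3956] v=[-0.3520 1.9560]
Step 3: x=[3.8997 7.5822] v=[-0.4508 1.8658]
Step 4: x=[3.8503 7.7551] v=[-0.4942 1.7293]
Step 5: x=[3.8020 7.9099] v=[-0.4833 1.5483]
Step 6: x=[3.7598 8.0426] v=[-0.4221 1.3267]
Step 7: x=[3.7281 8.1496] v=[-0.3175 1.0701]
Max displacement = 2.1496

Answer: 2.1496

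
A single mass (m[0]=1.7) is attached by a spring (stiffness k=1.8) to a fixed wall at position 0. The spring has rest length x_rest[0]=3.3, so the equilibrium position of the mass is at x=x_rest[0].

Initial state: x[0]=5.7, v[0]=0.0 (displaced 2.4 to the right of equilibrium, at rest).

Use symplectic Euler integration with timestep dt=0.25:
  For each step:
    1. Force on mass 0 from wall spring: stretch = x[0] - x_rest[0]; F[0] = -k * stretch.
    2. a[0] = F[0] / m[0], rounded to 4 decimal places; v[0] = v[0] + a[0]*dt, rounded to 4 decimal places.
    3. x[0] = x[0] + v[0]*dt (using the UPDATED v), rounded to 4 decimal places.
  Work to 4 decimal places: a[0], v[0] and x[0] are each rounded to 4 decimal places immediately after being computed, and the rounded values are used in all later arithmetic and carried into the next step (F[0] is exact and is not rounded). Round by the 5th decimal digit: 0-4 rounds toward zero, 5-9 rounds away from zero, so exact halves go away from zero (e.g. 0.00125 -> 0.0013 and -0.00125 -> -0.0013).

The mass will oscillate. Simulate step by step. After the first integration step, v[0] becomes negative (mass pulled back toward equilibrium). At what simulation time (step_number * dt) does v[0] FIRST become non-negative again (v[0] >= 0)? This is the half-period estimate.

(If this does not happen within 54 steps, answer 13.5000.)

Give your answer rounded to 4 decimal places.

Answer: 3.2500

Derivation:
Step 0: x=[5.7000] v=[0.0000]
Step 1: x=[5.5412] v=[-0.6353]
Step 2: x=[5.2341] v=[-1.2286]
Step 3: x=[4.7990] v=[-1.7406]
Step 4: x=[4.2647] v=[-2.1374]
Step 5: x=[3.6665] v=[-2.3928]
Step 6: x=[3.0441] v=[-2.4898]
Step 7: x=[2.4386] v=[-2.4221]
Step 8: x=[1.8901] v=[-2.1941]
Step 9: x=[1.4349] v=[-1.8209]
Step 10: x=[1.1031] v=[-1.3272]
Step 11: x=[0.9167] v=[-0.7457]
Step 12: x=[0.8880] v=[-0.1148]
Step 13: x=[1.0189] v=[0.5237]
First v>=0 after going negative at step 13, time=3.2500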